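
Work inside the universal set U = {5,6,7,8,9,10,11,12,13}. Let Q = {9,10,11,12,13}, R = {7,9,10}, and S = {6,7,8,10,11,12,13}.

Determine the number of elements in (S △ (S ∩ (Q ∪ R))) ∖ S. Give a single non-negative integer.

0

Q ∪ R = {7,9,10,11,12,13}
S ∩ (Q ∪ R) = {7,10,11,12,13}
S △ (S ∩ (Q ∪ R)) = {6,8}
(S △ (S ∩ (Q ∪ R))) ∖ S = {}
|(S △ (S ∩ (Q ∪ R))) ∖ S| = 0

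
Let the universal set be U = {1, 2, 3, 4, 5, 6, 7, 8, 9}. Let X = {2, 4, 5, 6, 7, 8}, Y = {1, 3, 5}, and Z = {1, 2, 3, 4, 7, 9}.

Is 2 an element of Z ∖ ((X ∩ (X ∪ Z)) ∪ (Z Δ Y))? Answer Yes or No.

2 ∈ X and 2 ∈ Z, so 2 ∈ X ∪ Z
2 ∈ X and 2 ∈ (X ∪ Z), so 2 ∈ X ∩ (X ∪ Z)
2 ∈ Z and 2 ∉ Y, so 2 ∈ Z Δ Y
2 ∈ (X ∩ (X ∪ Z)) and 2 ∈ (Z Δ Y), so 2 ∈ (X ∩ (X ∪ Z)) ∪ (Z Δ Y)
2 ∈ Z and 2 ∈ ((X ∩ (X ∪ Z)) ∪ (Z Δ Y)), so 2 ∉ Z ∖ ((X ∩ (X ∪ Z)) ∪ (Z Δ Y))

No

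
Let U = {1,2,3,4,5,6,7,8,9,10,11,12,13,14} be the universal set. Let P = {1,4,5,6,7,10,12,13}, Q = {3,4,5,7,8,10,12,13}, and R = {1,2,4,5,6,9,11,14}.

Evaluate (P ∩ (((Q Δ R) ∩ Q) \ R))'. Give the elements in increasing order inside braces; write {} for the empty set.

{1,2,3,4,5,6,8,9,11,14}

Q Δ R = {1,2,3,6,7,8,9,10,11,12,13,14}
(Q Δ R) ∩ Q = {3,7,8,10,12,13}
((Q Δ R) ∩ Q) \ R = {3,7,8,10,12,13}
P ∩ (((Q Δ R) ∩ Q) \ R) = {7,10,12,13}
(P ∩ (((Q Δ R) ∩ Q) \ R))' = {1,2,3,4,5,6,8,9,11,14}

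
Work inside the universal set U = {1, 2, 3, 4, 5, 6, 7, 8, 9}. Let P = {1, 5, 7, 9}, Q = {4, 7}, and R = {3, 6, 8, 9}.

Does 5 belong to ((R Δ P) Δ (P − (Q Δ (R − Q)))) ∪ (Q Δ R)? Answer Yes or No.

No

5 ∉ R and 5 ∈ P, so 5 ∈ R Δ P
5 ∉ R and 5 ∉ Q, so 5 ∉ R − Q
5 ∉ Q and 5 ∉ (R − Q), so 5 ∉ Q Δ (R − Q)
5 ∈ P and 5 ∉ (Q Δ (R − Q)), so 5 ∈ P − (Q Δ (R − Q))
5 ∈ (R Δ P) and 5 ∈ (P − (Q Δ (R − Q))), so 5 ∉ (R Δ P) Δ (P − (Q Δ (R − Q)))
5 ∉ Q and 5 ∉ R, so 5 ∉ Q Δ R
5 ∉ ((R Δ P) Δ (P − (Q Δ (R − Q)))) and 5 ∉ (Q Δ R), so 5 ∉ ((R Δ P) Δ (P − (Q Δ (R − Q)))) ∪ (Q Δ R)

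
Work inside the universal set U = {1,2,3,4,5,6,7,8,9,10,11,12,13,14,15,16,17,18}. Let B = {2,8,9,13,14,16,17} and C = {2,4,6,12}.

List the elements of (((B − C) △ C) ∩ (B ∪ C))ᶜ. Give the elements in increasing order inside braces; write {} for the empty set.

{1,3,5,7,10,11,15,18}

B − C = {8,9,13,14,16,17}
(B − C) △ C = {2,4,6,8,9,12,13,14,16,17}
B ∪ C = {2,4,6,8,9,12,13,14,16,17}
((B − C) △ C) ∩ (B ∪ C) = {2,4,6,8,9,12,13,14,16,17}
(((B − C) △ C) ∩ (B ∪ C))ᶜ = {1,3,5,7,10,11,15,18}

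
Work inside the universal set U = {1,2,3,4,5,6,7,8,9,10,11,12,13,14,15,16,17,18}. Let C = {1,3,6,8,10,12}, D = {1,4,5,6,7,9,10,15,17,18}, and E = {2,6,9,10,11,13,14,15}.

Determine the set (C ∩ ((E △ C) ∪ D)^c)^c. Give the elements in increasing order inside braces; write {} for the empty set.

{1,2,3,4,5,6,7,8,9,10,11,12,13,14,15,16,17,18}

E △ C = {1,2,3,8,9,11,12,13,14,15}
(E △ C) ∪ D = {1,2,3,4,5,6,7,8,9,10,11,12,13,14,15,17,18}
((E △ C) ∪ D)^c = {16}
C ∩ ((E △ C) ∪ D)^c = {}
(C ∩ ((E △ C) ∪ D)^c)^c = {1,2,3,4,5,6,7,8,9,10,11,12,13,14,15,16,17,18}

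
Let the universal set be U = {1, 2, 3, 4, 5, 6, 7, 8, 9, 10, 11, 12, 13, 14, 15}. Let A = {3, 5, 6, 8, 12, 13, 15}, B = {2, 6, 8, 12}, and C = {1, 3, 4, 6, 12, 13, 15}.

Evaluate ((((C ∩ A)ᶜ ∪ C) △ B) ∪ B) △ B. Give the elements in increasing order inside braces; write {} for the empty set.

C ∩ A = {3, 6, 12, 13, 15}
(C ∩ A)ᶜ = {1, 2, 4, 5, 7, 8, 9, 10, 11, 14}
(C ∩ A)ᶜ ∪ C = {1, 2, 3, 4, 5, 6, 7, 8, 9, 10, 11, 12, 13, 14, 15}
((C ∩ A)ᶜ ∪ C) △ B = {1, 3, 4, 5, 7, 9, 10, 11, 13, 14, 15}
(((C ∩ A)ᶜ ∪ C) △ B) ∪ B = {1, 2, 3, 4, 5, 6, 7, 8, 9, 10, 11, 12, 13, 14, 15}
((((C ∩ A)ᶜ ∪ C) △ B) ∪ B) △ B = {1, 3, 4, 5, 7, 9, 10, 11, 13, 14, 15}

{1, 3, 4, 5, 7, 9, 10, 11, 13, 14, 15}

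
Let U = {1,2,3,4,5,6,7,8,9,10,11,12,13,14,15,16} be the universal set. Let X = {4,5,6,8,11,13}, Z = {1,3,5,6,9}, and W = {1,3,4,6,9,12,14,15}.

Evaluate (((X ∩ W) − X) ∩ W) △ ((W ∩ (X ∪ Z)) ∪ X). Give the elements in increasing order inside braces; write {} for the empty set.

X ∩ W = {4,6}
(X ∩ W) − X = {}
((X ∩ W) − X) ∩ W = {}
X ∪ Z = {1,3,4,5,6,8,9,11,13}
W ∩ (X ∪ Z) = {1,3,4,6,9}
(W ∩ (X ∪ Z)) ∪ X = {1,3,4,5,6,8,9,11,13}
(((X ∩ W) − X) ∩ W) △ ((W ∩ (X ∪ Z)) ∪ X) = {1,3,4,5,6,8,9,11,13}

{1,3,4,5,6,8,9,11,13}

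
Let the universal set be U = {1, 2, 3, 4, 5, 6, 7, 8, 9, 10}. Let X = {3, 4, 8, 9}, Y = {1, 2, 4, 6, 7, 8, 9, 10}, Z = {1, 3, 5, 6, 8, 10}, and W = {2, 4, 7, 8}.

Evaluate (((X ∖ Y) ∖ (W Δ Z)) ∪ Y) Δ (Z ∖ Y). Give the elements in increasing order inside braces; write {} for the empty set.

{1, 2, 3, 4, 5, 6, 7, 8, 9, 10}

X ∖ Y = {3}
W Δ Z = {1, 2, 3, 4, 5, 6, 7, 10}
(X ∖ Y) ∖ (W Δ Z) = {}
((X ∖ Y) ∖ (W Δ Z)) ∪ Y = {1, 2, 4, 6, 7, 8, 9, 10}
Z ∖ Y = {3, 5}
(((X ∖ Y) ∖ (W Δ Z)) ∪ Y) Δ (Z ∖ Y) = {1, 2, 3, 4, 5, 6, 7, 8, 9, 10}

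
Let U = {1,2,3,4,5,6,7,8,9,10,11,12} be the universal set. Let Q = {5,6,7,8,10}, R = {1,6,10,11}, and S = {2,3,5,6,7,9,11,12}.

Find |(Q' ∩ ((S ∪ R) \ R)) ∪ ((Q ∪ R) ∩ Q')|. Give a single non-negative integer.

Q' = {1,2,3,4,9,11,12}
S ∪ R = {1,2,3,5,6,7,9,10,11,12}
(S ∪ R) \ R = {2,3,5,7,9,12}
Q' ∩ ((S ∪ R) \ R) = {2,3,9,12}
Q ∪ R = {1,5,6,7,8,10,11}
(Q ∪ R) ∩ Q' = {1,11}
(Q' ∩ ((S ∪ R) \ R)) ∪ ((Q ∪ R) ∩ Q') = {1,2,3,9,11,12}
|(Q' ∩ ((S ∪ R) \ R)) ∪ ((Q ∪ R) ∩ Q')| = 6

6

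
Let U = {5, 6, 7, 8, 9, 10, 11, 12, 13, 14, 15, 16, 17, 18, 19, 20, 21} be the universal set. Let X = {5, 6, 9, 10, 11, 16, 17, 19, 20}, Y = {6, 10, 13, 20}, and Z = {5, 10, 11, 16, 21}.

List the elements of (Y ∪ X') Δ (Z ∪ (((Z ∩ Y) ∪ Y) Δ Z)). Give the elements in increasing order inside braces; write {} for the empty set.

{5, 7, 8, 11, 12, 14, 15, 16, 18}

X' = {7, 8, 12, 13, 14, 15, 18, 21}
Y ∪ X' = {6, 7, 8, 10, 12, 13, 14, 15, 18, 20, 21}
Z ∩ Y = {10}
(Z ∩ Y) ∪ Y = {6, 10, 13, 20}
((Z ∩ Y) ∪ Y) Δ Z = {5, 6, 11, 13, 16, 20, 21}
Z ∪ (((Z ∩ Y) ∪ Y) Δ Z) = {5, 6, 10, 11, 13, 16, 20, 21}
(Y ∪ X') Δ (Z ∪ (((Z ∩ Y) ∪ Y) Δ Z)) = {5, 7, 8, 11, 12, 14, 15, 16, 18}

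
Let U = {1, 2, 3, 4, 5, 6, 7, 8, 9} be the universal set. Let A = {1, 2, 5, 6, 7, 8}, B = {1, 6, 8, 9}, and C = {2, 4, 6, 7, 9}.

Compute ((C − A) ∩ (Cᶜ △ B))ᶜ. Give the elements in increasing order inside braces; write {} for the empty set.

{1, 2, 3, 4, 5, 6, 7, 8}

C − A = {4, 9}
Cᶜ = {1, 3, 5, 8}
Cᶜ △ B = {3, 5, 6, 9}
(C − A) ∩ (Cᶜ △ B) = {9}
((C − A) ∩ (Cᶜ △ B))ᶜ = {1, 2, 3, 4, 5, 6, 7, 8}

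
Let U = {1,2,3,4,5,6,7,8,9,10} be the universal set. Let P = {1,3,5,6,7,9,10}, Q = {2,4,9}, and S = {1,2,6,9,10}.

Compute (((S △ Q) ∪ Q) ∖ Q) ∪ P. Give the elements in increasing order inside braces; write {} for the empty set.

S △ Q = {1,4,6,10}
(S △ Q) ∪ Q = {1,2,4,6,9,10}
((S △ Q) ∪ Q) ∖ Q = {1,6,10}
(((S △ Q) ∪ Q) ∖ Q) ∪ P = {1,3,5,6,7,9,10}

{1,3,5,6,7,9,10}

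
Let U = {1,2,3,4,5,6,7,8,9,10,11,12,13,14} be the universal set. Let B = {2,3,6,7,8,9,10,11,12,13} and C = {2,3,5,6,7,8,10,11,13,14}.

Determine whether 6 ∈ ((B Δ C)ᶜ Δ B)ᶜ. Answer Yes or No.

Yes

6 ∈ B and 6 ∈ C, so 6 ∉ B Δ C
6 ∈ (B Δ C)ᶜ since 6 ∉ (B Δ C)
6 ∈ (B Δ C)ᶜ and 6 ∈ B, so 6 ∉ (B Δ C)ᶜ Δ B
6 ∈ ((B Δ C)ᶜ Δ B)ᶜ since 6 ∉ ((B Δ C)ᶜ Δ B)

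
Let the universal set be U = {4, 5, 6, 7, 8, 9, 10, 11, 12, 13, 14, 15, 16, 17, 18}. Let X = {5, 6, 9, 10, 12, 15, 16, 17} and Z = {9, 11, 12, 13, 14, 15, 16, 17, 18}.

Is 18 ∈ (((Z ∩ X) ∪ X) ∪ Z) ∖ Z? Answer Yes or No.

18 ∈ Z and 18 ∉ X, so 18 ∉ Z ∩ X
18 ∉ (Z ∩ X) and 18 ∉ X, so 18 ∉ (Z ∩ X) ∪ X
18 ∉ ((Z ∩ X) ∪ X) and 18 ∈ Z, so 18 ∈ ((Z ∩ X) ∪ X) ∪ Z
18 ∈ (((Z ∩ X) ∪ X) ∪ Z) and 18 ∈ Z, so 18 ∉ (((Z ∩ X) ∪ X) ∪ Z) ∖ Z

No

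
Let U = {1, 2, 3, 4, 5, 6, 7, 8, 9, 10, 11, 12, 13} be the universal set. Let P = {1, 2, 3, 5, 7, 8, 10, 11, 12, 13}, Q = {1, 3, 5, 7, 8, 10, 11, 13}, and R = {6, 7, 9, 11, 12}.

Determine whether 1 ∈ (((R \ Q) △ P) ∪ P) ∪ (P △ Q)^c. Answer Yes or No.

1 ∉ R and 1 ∈ Q, so 1 ∉ R \ Q
1 ∉ (R \ Q) and 1 ∈ P, so 1 ∈ (R \ Q) △ P
1 ∈ ((R \ Q) △ P) and 1 ∈ P, so 1 ∈ ((R \ Q) △ P) ∪ P
1 ∈ P and 1 ∈ Q, so 1 ∉ P △ Q
1 ∈ (P △ Q)^c since 1 ∉ (P △ Q)
1 ∈ (((R \ Q) △ P) ∪ P) and 1 ∈ (P △ Q)^c, so 1 ∈ (((R \ Q) △ P) ∪ P) ∪ (P △ Q)^c

Yes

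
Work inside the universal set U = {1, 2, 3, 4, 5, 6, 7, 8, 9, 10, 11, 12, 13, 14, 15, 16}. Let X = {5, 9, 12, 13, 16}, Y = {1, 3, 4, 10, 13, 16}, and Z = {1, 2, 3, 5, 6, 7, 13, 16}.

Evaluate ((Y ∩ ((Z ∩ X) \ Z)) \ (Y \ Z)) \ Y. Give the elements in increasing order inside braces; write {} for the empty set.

{}

Z ∩ X = {5, 13, 16}
(Z ∩ X) \ Z = {}
Y ∩ ((Z ∩ X) \ Z) = {}
Y \ Z = {4, 10}
(Y ∩ ((Z ∩ X) \ Z)) \ (Y \ Z) = {}
((Y ∩ ((Z ∩ X) \ Z)) \ (Y \ Z)) \ Y = {}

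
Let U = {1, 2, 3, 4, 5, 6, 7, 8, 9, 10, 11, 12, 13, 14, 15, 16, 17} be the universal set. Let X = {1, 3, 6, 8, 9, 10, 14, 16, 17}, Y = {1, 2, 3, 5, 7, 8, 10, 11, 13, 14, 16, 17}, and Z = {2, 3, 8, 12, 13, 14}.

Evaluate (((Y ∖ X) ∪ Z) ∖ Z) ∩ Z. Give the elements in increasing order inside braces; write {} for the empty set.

Y ∖ X = {2, 5, 7, 11, 13}
(Y ∖ X) ∪ Z = {2, 3, 5, 7, 8, 11, 12, 13, 14}
((Y ∖ X) ∪ Z) ∖ Z = {5, 7, 11}
(((Y ∖ X) ∪ Z) ∖ Z) ∩ Z = {}

{}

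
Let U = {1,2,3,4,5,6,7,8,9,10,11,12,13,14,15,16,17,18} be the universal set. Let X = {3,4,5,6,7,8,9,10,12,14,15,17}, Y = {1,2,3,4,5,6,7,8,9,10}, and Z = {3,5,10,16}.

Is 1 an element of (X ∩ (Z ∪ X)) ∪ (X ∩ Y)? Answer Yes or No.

1 ∉ Z and 1 ∉ X, so 1 ∉ Z ∪ X
1 ∉ X and 1 ∉ (Z ∪ X), so 1 ∉ X ∩ (Z ∪ X)
1 ∉ X and 1 ∈ Y, so 1 ∉ X ∩ Y
1 ∉ (X ∩ (Z ∪ X)) and 1 ∉ (X ∩ Y), so 1 ∉ (X ∩ (Z ∪ X)) ∪ (X ∩ Y)

No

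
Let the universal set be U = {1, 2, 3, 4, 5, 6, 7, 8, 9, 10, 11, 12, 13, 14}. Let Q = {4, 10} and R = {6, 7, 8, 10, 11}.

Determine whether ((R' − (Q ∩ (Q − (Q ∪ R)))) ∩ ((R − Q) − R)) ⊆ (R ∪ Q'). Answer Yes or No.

R' = {1, 2, 3, 4, 5, 9, 12, 13, 14}
Q ∪ R = {4, 6, 7, 8, 10, 11}
Q − (Q ∪ R) = {}
Q ∩ (Q − (Q ∪ R)) = {}
R' − (Q ∩ (Q − (Q ∪ R))) = {1, 2, 3, 4, 5, 9, 12, 13, 14}
R − Q = {6, 7, 8, 11}
(R − Q) − R = {}
(R' − (Q ∩ (Q − (Q ∪ R)))) ∩ ((R − Q) − R) = {}
Q' = {1, 2, 3, 5, 6, 7, 8, 9, 11, 12, 13, 14}
R ∪ Q' = {1, 2, 3, 5, 6, 7, 8, 9, 10, 11, 12, 13, 14}
Every element of {} is in {1, 2, 3, 5, 6, 7, 8, 9, 10, 11, 12, 13, 14}, so (R' − (Q ∩ (Q − (Q ∪ R)))) ∩ ((R − Q) − R) ⊆ R ∪ Q'.

Yes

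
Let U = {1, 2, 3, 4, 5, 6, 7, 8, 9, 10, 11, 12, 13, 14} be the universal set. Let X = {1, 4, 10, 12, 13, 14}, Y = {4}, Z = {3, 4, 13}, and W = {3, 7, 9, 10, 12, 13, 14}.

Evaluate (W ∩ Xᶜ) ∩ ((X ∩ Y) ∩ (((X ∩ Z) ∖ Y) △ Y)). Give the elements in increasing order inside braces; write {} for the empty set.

{}

Xᶜ = {2, 3, 5, 6, 7, 8, 9, 11}
W ∩ Xᶜ = {3, 7, 9}
X ∩ Y = {4}
X ∩ Z = {4, 13}
(X ∩ Z) ∖ Y = {13}
((X ∩ Z) ∖ Y) △ Y = {4, 13}
(X ∩ Y) ∩ (((X ∩ Z) ∖ Y) △ Y) = {4}
(W ∩ Xᶜ) ∩ ((X ∩ Y) ∩ (((X ∩ Z) ∖ Y) △ Y)) = {}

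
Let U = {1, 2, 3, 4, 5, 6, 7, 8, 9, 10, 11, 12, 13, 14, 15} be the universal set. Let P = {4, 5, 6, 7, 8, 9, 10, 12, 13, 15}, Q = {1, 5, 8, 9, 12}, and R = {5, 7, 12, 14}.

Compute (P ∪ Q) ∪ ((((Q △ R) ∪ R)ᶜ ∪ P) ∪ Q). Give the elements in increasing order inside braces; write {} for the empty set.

{1, 2, 3, 4, 5, 6, 7, 8, 9, 10, 11, 12, 13, 15}

P ∪ Q = {1, 4, 5, 6, 7, 8, 9, 10, 12, 13, 15}
Q △ R = {1, 7, 8, 9, 14}
(Q △ R) ∪ R = {1, 5, 7, 8, 9, 12, 14}
((Q △ R) ∪ R)ᶜ = {2, 3, 4, 6, 10, 11, 13, 15}
((Q △ R) ∪ R)ᶜ ∪ P = {2, 3, 4, 5, 6, 7, 8, 9, 10, 11, 12, 13, 15}
(((Q △ R) ∪ R)ᶜ ∪ P) ∪ Q = {1, 2, 3, 4, 5, 6, 7, 8, 9, 10, 11, 12, 13, 15}
(P ∪ Q) ∪ ((((Q △ R) ∪ R)ᶜ ∪ P) ∪ Q) = {1, 2, 3, 4, 5, 6, 7, 8, 9, 10, 11, 12, 13, 15}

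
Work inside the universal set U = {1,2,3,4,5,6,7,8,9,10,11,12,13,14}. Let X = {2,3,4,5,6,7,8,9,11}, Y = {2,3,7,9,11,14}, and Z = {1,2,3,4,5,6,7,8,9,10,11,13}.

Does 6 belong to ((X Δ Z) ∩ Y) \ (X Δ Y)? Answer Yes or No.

No

6 ∈ X and 6 ∈ Z, so 6 ∉ X Δ Z
6 ∉ (X Δ Z) and 6 ∉ Y, so 6 ∉ (X Δ Z) ∩ Y
6 ∈ X and 6 ∉ Y, so 6 ∈ X Δ Y
6 ∉ ((X Δ Z) ∩ Y) and 6 ∈ (X Δ Y), so 6 ∉ ((X Δ Z) ∩ Y) \ (X Δ Y)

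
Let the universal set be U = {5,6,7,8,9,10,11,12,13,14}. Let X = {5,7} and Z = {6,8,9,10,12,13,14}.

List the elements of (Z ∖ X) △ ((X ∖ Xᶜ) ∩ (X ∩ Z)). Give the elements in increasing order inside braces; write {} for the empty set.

Z ∖ X = {6,8,9,10,12,13,14}
Xᶜ = {6,8,9,10,11,12,13,14}
X ∖ Xᶜ = {5,7}
X ∩ Z = {}
(X ∖ Xᶜ) ∩ (X ∩ Z) = {}
(Z ∖ X) △ ((X ∖ Xᶜ) ∩ (X ∩ Z)) = {6,8,9,10,12,13,14}

{6,8,9,10,12,13,14}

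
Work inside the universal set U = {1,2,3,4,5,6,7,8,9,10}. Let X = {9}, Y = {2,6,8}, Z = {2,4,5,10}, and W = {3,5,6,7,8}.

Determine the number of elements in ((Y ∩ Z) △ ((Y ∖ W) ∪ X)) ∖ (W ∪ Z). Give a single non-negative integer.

1

Y ∩ Z = {2}
Y ∖ W = {2}
(Y ∖ W) ∪ X = {2,9}
(Y ∩ Z) △ ((Y ∖ W) ∪ X) = {9}
W ∪ Z = {2,3,4,5,6,7,8,10}
((Y ∩ Z) △ ((Y ∖ W) ∪ X)) ∖ (W ∪ Z) = {9}
|((Y ∩ Z) △ ((Y ∖ W) ∪ X)) ∖ (W ∪ Z)| = 1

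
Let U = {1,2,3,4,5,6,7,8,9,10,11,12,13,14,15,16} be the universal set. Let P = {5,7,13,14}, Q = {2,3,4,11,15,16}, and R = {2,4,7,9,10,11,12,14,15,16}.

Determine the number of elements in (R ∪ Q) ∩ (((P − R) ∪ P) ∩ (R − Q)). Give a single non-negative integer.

R ∪ Q = {2,3,4,7,9,10,11,12,14,15,16}
P − R = {5,13}
(P − R) ∪ P = {5,7,13,14}
R − Q = {7,9,10,12,14}
((P − R) ∪ P) ∩ (R − Q) = {7,14}
(R ∪ Q) ∩ (((P − R) ∪ P) ∩ (R − Q)) = {7,14}
|(R ∪ Q) ∩ (((P − R) ∪ P) ∩ (R − Q))| = 2

2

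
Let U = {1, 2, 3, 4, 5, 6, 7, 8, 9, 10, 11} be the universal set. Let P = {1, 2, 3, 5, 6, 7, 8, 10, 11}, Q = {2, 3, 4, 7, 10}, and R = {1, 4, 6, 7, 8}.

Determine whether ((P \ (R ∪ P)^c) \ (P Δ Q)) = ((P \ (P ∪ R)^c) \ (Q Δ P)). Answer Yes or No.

R ∪ P = {1, 2, 3, 4, 5, 6, 7, 8, 10, 11}
(R ∪ P)^c = {9}
P \ (R ∪ P)^c = {1, 2, 3, 5, 6, 7, 8, 10, 11}
P Δ Q = {1, 4, 5, 6, 8, 11}
(P \ (R ∪ P)^c) \ (P Δ Q) = {2, 3, 7, 10}
P ∪ R = {1, 2, 3, 4, 5, 6, 7, 8, 10, 11}
(P ∪ R)^c = {9}
P \ (P ∪ R)^c = {1, 2, 3, 5, 6, 7, 8, 10, 11}
Q Δ P = {1, 4, 5, 6, 8, 11}
(P \ (P ∪ R)^c) \ (Q Δ P) = {2, 3, 7, 10}
Both equal {2, 3, 7, 10}, so (P \ (R ∪ P)^c) \ (P Δ Q) = (P \ (P ∪ R)^c) \ (Q Δ P).

Yes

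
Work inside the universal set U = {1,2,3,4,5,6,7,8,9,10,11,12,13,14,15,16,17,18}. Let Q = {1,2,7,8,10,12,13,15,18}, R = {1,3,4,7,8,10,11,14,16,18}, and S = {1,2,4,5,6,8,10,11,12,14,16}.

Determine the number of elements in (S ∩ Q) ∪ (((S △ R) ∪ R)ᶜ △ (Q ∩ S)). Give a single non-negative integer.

9

S ∩ Q = {1,2,8,10,12}
S △ R = {2,3,5,6,7,12,18}
(S △ R) ∪ R = {1,2,3,4,5,6,7,8,10,11,12,14,16,18}
((S △ R) ∪ R)ᶜ = {9,13,15,17}
Q ∩ S = {1,2,8,10,12}
((S △ R) ∪ R)ᶜ △ (Q ∩ S) = {1,2,8,9,10,12,13,15,17}
(S ∩ Q) ∪ (((S △ R) ∪ R)ᶜ △ (Q ∩ S)) = {1,2,8,9,10,12,13,15,17}
|(S ∩ Q) ∪ (((S △ R) ∪ R)ᶜ △ (Q ∩ S))| = 9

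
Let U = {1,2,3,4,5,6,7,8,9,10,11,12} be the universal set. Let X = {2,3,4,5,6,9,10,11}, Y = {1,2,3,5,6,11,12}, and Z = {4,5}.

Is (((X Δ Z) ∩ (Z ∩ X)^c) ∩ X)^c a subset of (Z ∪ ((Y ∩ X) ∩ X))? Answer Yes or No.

No

X Δ Z = {2,3,6,9,10,11}
Z ∩ X = {4,5}
(Z ∩ X)^c = {1,2,3,6,7,8,9,10,11,12}
(X Δ Z) ∩ (Z ∩ X)^c = {2,3,6,9,10,11}
((X Δ Z) ∩ (Z ∩ X)^c) ∩ X = {2,3,6,9,10,11}
(((X Δ Z) ∩ (Z ∩ X)^c) ∩ X)^c = {1,4,5,7,8,12}
Y ∩ X = {2,3,5,6,11}
(Y ∩ X) ∩ X = {2,3,5,6,11}
Z ∪ ((Y ∩ X) ∩ X) = {2,3,4,5,6,11}
1 ∈ (((X Δ Z) ∩ (Z ∩ X)^c) ∩ X)^c but 1 ∉ Z ∪ ((Y ∩ X) ∩ X), so the inclusion fails.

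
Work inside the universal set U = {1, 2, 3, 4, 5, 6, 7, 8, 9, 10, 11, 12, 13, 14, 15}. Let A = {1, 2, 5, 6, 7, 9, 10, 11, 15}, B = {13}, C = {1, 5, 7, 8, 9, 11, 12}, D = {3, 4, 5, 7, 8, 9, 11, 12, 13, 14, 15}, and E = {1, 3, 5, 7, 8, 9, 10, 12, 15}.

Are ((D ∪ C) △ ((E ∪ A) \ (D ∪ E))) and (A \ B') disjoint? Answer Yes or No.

D ∪ C = {1, 3, 4, 5, 7, 8, 9, 11, 12, 13, 14, 15}
E ∪ A = {1, 2, 3, 5, 6, 7, 8, 9, 10, 11, 12, 15}
D ∪ E = {1, 3, 4, 5, 7, 8, 9, 10, 11, 12, 13, 14, 15}
(E ∪ A) \ (D ∪ E) = {2, 6}
(D ∪ C) △ ((E ∪ A) \ (D ∪ E)) = {1, 2, 3, 4, 5, 6, 7, 8, 9, 11, 12, 13, 14, 15}
B' = {1, 2, 3, 4, 5, 6, 7, 8, 9, 10, 11, 12, 14, 15}
A \ B' = {}
{1, 2, 3, 4, 5, 6, 7, 8, 9, 11, 12, 13, 14, 15} and {} share no elements.

Yes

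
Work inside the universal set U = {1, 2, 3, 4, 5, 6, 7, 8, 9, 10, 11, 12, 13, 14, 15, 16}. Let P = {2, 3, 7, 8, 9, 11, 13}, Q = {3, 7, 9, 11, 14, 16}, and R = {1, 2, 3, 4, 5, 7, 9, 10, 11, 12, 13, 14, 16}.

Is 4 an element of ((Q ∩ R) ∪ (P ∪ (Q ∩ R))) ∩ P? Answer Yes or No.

No

4 ∉ Q and 4 ∈ R, so 4 ∉ Q ∩ R
4 ∉ Q and 4 ∈ R, so 4 ∉ Q ∩ R
4 ∉ P and 4 ∉ (Q ∩ R), so 4 ∉ P ∪ (Q ∩ R)
4 ∉ (Q ∩ R) and 4 ∉ (P ∪ (Q ∩ R)), so 4 ∉ (Q ∩ R) ∪ (P ∪ (Q ∩ R))
4 ∉ ((Q ∩ R) ∪ (P ∪ (Q ∩ R))) and 4 ∉ P, so 4 ∉ ((Q ∩ R) ∪ (P ∪ (Q ∩ R))) ∩ P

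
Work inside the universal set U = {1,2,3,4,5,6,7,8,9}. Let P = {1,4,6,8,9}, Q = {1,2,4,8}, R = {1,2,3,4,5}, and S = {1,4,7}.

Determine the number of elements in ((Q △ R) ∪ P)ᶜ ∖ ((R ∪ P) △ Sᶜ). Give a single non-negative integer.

Q △ R = {3,5,8}
(Q △ R) ∪ P = {1,3,4,5,6,8,9}
((Q △ R) ∪ P)ᶜ = {2,7}
R ∪ P = {1,2,3,4,5,6,8,9}
Sᶜ = {2,3,5,6,8,9}
(R ∪ P) △ Sᶜ = {1,4}
((Q △ R) ∪ P)ᶜ ∖ ((R ∪ P) △ Sᶜ) = {2,7}
|((Q △ R) ∪ P)ᶜ ∖ ((R ∪ P) △ Sᶜ)| = 2

2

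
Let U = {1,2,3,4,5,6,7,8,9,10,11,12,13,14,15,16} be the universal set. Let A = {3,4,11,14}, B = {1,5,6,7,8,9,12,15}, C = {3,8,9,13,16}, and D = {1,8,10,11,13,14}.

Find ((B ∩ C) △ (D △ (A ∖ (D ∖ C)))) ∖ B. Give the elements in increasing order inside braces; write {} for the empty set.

B ∩ C = {8,9}
D ∖ C = {1,10,11,14}
A ∖ (D ∖ C) = {3,4}
D △ (A ∖ (D ∖ C)) = {1,3,4,8,10,11,13,14}
(B ∩ C) △ (D △ (A ∖ (D ∖ C))) = {1,3,4,9,10,11,13,14}
((B ∩ C) △ (D △ (A ∖ (D ∖ C)))) ∖ B = {3,4,10,11,13,14}

{3,4,10,11,13,14}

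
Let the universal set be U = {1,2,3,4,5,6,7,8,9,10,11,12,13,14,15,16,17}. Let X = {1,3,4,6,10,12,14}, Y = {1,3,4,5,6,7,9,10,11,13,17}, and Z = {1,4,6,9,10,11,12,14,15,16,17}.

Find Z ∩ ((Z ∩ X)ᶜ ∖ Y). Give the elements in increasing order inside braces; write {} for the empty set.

{15,16}

Z ∩ X = {1,4,6,10,12,14}
(Z ∩ X)ᶜ = {2,3,5,7,8,9,11,13,15,16,17}
(Z ∩ X)ᶜ ∖ Y = {2,8,15,16}
Z ∩ ((Z ∩ X)ᶜ ∖ Y) = {15,16}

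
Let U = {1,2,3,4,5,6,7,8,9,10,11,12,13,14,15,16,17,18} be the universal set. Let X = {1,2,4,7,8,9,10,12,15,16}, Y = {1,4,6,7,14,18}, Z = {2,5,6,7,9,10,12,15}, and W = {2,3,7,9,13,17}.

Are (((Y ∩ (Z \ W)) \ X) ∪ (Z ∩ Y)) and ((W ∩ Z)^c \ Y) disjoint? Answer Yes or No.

Z \ W = {5,6,10,12,15}
Y ∩ (Z \ W) = {6}
(Y ∩ (Z \ W)) \ X = {6}
Z ∩ Y = {6,7}
((Y ∩ (Z \ W)) \ X) ∪ (Z ∩ Y) = {6,7}
W ∩ Z = {2,7,9}
(W ∩ Z)^c = {1,3,4,5,6,8,10,11,12,13,14,15,16,17,18}
(W ∩ Z)^c \ Y = {3,5,8,10,11,12,13,15,16,17}
{6,7} and {3,5,8,10,11,12,13,15,16,17} share no elements.

Yes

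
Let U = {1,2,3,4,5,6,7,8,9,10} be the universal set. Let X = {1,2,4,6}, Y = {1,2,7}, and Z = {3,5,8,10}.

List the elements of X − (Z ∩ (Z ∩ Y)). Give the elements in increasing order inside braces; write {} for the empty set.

Z ∩ Y = {}
Z ∩ (Z ∩ Y) = {}
X − (Z ∩ (Z ∩ Y)) = {1,2,4,6}

{1,2,4,6}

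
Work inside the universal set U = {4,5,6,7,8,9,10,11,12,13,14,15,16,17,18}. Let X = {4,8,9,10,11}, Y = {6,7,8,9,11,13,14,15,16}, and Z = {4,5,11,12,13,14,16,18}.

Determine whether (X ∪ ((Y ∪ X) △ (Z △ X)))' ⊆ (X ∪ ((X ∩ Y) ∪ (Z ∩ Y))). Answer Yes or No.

Y ∪ X = {4,6,7,8,9,10,11,13,14,15,16}
Z △ X = {5,8,9,10,12,13,14,16,18}
(Y ∪ X) △ (Z △ X) = {4,5,6,7,11,12,15,18}
X ∪ ((Y ∪ X) △ (Z △ X)) = {4,5,6,7,8,9,10,11,12,15,18}
(X ∪ ((Y ∪ X) △ (Z △ X)))' = {13,14,16,17}
X ∩ Y = {8,9,11}
Z ∩ Y = {11,13,14,16}
(X ∩ Y) ∪ (Z ∩ Y) = {8,9,11,13,14,16}
X ∪ ((X ∩ Y) ∪ (Z ∩ Y)) = {4,8,9,10,11,13,14,16}
17 ∈ (X ∪ ((Y ∪ X) △ (Z △ X)))' but 17 ∉ X ∪ ((X ∩ Y) ∪ (Z ∩ Y)), so the inclusion fails.

No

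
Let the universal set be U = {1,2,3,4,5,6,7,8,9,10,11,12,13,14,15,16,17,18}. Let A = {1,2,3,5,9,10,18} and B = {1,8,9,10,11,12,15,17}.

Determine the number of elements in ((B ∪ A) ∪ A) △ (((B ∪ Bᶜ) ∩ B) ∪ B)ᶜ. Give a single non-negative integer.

14

B ∪ A = {1,2,3,5,8,9,10,11,12,15,17,18}
(B ∪ A) ∪ A = {1,2,3,5,8,9,10,11,12,15,17,18}
Bᶜ = {2,3,4,5,6,7,13,14,16,18}
B ∪ Bᶜ = {1,2,3,4,5,6,7,8,9,10,11,12,13,14,15,16,17,18}
(B ∪ Bᶜ) ∩ B = {1,8,9,10,11,12,15,17}
((B ∪ Bᶜ) ∩ B) ∪ B = {1,8,9,10,11,12,15,17}
(((B ∪ Bᶜ) ∩ B) ∪ B)ᶜ = {2,3,4,5,6,7,13,14,16,18}
((B ∪ A) ∪ A) △ (((B ∪ Bᶜ) ∩ B) ∪ B)ᶜ = {1,4,6,7,8,9,10,11,12,13,14,15,16,17}
|((B ∪ A) ∪ A) △ (((B ∪ Bᶜ) ∩ B) ∪ B)ᶜ| = 14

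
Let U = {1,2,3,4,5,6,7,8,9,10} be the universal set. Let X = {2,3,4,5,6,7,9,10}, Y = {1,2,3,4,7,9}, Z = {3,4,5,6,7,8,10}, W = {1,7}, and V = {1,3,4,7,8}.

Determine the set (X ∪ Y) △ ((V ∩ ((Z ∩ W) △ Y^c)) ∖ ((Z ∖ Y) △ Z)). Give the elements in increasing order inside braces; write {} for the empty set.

X ∪ Y = {1,2,3,4,5,6,7,9,10}
Z ∩ W = {7}
Y^c = {5,6,8,10}
(Z ∩ W) △ Y^c = {5,6,7,8,10}
V ∩ ((Z ∩ W) △ Y^c) = {7,8}
Z ∖ Y = {5,6,8,10}
(Z ∖ Y) △ Z = {3,4,7}
(V ∩ ((Z ∩ W) △ Y^c)) ∖ ((Z ∖ Y) △ Z) = {8}
(X ∪ Y) △ ((V ∩ ((Z ∩ W) △ Y^c)) ∖ ((Z ∖ Y) △ Z)) = {1,2,3,4,5,6,7,8,9,10}

{1,2,3,4,5,6,7,8,9,10}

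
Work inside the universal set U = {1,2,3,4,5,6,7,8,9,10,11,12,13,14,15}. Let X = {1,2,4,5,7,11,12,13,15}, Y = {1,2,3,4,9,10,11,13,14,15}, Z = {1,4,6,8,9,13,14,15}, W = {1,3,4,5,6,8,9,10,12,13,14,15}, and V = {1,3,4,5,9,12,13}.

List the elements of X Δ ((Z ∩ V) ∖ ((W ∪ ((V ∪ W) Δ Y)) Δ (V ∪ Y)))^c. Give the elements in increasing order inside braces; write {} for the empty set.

Z ∩ V = {1,4,9,13}
V ∪ W = {1,3,4,5,6,8,9,10,12,13,14,15}
(V ∪ W) Δ Y = {2,5,6,8,11,12}
W ∪ ((V ∪ W) Δ Y) = {1,2,3,4,5,6,8,9,10,11,12,13,14,15}
V ∪ Y = {1,2,3,4,5,9,10,11,12,13,14,15}
(W ∪ ((V ∪ W) Δ Y)) Δ (V ∪ Y) = {6,8}
(Z ∩ V) ∖ ((W ∪ ((V ∪ W) Δ Y)) Δ (V ∪ Y)) = {1,4,9,13}
((Z ∩ V) ∖ ((W ∪ ((V ∪ W) Δ Y)) Δ (V ∪ Y)))^c = {2,3,5,6,7,8,10,11,12,14,15}
X Δ ((Z ∩ V) ∖ ((W ∪ ((V ∪ W) Δ Y)) Δ (V ∪ Y)))^c = {1,3,4,6,8,10,13,14}

{1,3,4,6,8,10,13,14}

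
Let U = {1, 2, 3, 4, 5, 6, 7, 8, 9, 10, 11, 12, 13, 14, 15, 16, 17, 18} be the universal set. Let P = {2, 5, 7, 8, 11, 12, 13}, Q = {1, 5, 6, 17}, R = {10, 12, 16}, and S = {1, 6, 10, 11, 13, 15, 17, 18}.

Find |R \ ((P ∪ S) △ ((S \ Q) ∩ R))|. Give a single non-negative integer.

2

P ∪ S = {1, 2, 5, 6, 7, 8, 10, 11, 12, 13, 15, 17, 18}
S \ Q = {10, 11, 13, 15, 18}
(S \ Q) ∩ R = {10}
(P ∪ S) △ ((S \ Q) ∩ R) = {1, 2, 5, 6, 7, 8, 11, 12, 13, 15, 17, 18}
R \ ((P ∪ S) △ ((S \ Q) ∩ R)) = {10, 16}
|R \ ((P ∪ S) △ ((S \ Q) ∩ R))| = 2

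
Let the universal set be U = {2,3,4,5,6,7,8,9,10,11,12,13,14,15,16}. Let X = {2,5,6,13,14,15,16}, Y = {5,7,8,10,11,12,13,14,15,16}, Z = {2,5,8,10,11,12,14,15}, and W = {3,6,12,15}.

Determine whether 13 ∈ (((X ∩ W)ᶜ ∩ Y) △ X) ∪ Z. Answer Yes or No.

No

13 ∈ X and 13 ∉ W, so 13 ∉ X ∩ W
13 ∈ (X ∩ W)ᶜ since 13 ∉ (X ∩ W)
13 ∈ (X ∩ W)ᶜ and 13 ∈ Y, so 13 ∈ (X ∩ W)ᶜ ∩ Y
13 ∈ ((X ∩ W)ᶜ ∩ Y) and 13 ∈ X, so 13 ∉ ((X ∩ W)ᶜ ∩ Y) △ X
13 ∉ (((X ∩ W)ᶜ ∩ Y) △ X) and 13 ∉ Z, so 13 ∉ (((X ∩ W)ᶜ ∩ Y) △ X) ∪ Z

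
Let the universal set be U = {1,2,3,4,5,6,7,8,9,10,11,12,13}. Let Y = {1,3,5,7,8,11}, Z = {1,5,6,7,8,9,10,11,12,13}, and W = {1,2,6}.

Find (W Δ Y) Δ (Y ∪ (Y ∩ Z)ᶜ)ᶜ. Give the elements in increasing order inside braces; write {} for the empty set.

W Δ Y = {2,3,5,6,7,8,11}
Y ∩ Z = {1,5,7,8,11}
(Y ∩ Z)ᶜ = {2,3,4,6,9,10,12,13}
Y ∪ (Y ∩ Z)ᶜ = {1,2,3,4,5,6,7,8,9,10,11,12,13}
(Y ∪ (Y ∩ Z)ᶜ)ᶜ = {}
(W Δ Y) Δ (Y ∪ (Y ∩ Z)ᶜ)ᶜ = {2,3,5,6,7,8,11}

{2,3,5,6,7,8,11}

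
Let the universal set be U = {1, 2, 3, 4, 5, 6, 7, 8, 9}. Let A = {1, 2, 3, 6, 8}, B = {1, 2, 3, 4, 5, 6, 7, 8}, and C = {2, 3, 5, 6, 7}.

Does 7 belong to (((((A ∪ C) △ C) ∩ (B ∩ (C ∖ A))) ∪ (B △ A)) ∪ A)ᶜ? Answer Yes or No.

No

7 ∉ A and 7 ∈ C, so 7 ∈ A ∪ C
7 ∈ (A ∪ C) and 7 ∈ C, so 7 ∉ (A ∪ C) △ C
7 ∈ C and 7 ∉ A, so 7 ∈ C ∖ A
7 ∈ B and 7 ∈ (C ∖ A), so 7 ∈ B ∩ (C ∖ A)
7 ∉ ((A ∪ C) △ C) and 7 ∈ (B ∩ (C ∖ A)), so 7 ∉ ((A ∪ C) △ C) ∩ (B ∩ (C ∖ A))
7 ∈ B and 7 ∉ A, so 7 ∈ B △ A
7 ∉ (((A ∪ C) △ C) ∩ (B ∩ (C ∖ A))) and 7 ∈ (B △ A), so 7 ∈ (((A ∪ C) △ C) ∩ (B ∩ (C ∖ A))) ∪ (B △ A)
7 ∈ ((((A ∪ C) △ C) ∩ (B ∩ (C ∖ A))) ∪ (B △ A)) and 7 ∉ A, so 7 ∈ ((((A ∪ C) △ C) ∩ (B ∩ (C ∖ A))) ∪ (B △ A)) ∪ A
7 ∉ (((((A ∪ C) △ C) ∩ (B ∩ (C ∖ A))) ∪ (B △ A)) ∪ A)ᶜ since 7 ∈ (((((A ∪ C) △ C) ∩ (B ∩ (C ∖ A))) ∪ (B △ A)) ∪ A)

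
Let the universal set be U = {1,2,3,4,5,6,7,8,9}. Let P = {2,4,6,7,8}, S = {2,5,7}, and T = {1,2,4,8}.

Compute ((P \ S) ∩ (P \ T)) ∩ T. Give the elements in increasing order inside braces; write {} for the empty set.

P \ S = {4,6,8}
P \ T = {6,7}
(P \ S) ∩ (P \ T) = {6}
((P \ S) ∩ (P \ T)) ∩ T = {}

{}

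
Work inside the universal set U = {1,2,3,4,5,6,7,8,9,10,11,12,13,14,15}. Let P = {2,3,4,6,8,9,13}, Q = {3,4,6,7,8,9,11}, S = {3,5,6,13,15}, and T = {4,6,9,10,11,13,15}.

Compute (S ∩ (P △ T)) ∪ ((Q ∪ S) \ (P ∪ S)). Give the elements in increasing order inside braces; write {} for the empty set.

{3,7,11,15}

P △ T = {2,3,8,10,11,15}
S ∩ (P △ T) = {3,15}
Q ∪ S = {3,4,5,6,7,8,9,11,13,15}
P ∪ S = {2,3,4,5,6,8,9,13,15}
(Q ∪ S) \ (P ∪ S) = {7,11}
(S ∩ (P △ T)) ∪ ((Q ∪ S) \ (P ∪ S)) = {3,7,11,15}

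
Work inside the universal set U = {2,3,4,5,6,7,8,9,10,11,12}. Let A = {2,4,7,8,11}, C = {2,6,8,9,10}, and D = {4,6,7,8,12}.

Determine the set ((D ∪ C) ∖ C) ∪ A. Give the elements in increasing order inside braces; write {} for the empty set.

{2,4,7,8,11,12}

D ∪ C = {2,4,6,7,8,9,10,12}
(D ∪ C) ∖ C = {4,7,12}
((D ∪ C) ∖ C) ∪ A = {2,4,7,8,11,12}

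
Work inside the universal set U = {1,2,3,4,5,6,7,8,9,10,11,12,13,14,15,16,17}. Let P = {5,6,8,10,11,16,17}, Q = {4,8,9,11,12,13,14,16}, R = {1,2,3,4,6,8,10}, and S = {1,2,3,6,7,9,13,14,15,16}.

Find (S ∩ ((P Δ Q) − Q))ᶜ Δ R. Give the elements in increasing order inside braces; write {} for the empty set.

P Δ Q = {4,5,6,9,10,12,13,14,17}
(P Δ Q) − Q = {5,6,10,17}
S ∩ ((P Δ Q) − Q) = {6}
(S ∩ ((P Δ Q) − Q))ᶜ = {1,2,3,4,5,7,8,9,10,11,12,13,14,15,16,17}
(S ∩ ((P Δ Q) − Q))ᶜ Δ R = {5,6,7,9,11,12,13,14,15,16,17}

{5,6,7,9,11,12,13,14,15,16,17}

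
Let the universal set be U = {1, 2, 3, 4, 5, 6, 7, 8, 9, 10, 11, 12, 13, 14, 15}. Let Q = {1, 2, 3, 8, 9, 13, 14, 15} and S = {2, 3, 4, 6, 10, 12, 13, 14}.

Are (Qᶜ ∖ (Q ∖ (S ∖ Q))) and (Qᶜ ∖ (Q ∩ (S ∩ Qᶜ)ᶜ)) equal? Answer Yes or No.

Yes

Qᶜ = {4, 5, 6, 7, 10, 11, 12}
S ∖ Q = {4, 6, 10, 12}
Q ∖ (S ∖ Q) = {1, 2, 3, 8, 9, 13, 14, 15}
Qᶜ ∖ (Q ∖ (S ∖ Q)) = {4, 5, 6, 7, 10, 11, 12}
S ∩ Qᶜ = {4, 6, 10, 12}
(S ∩ Qᶜ)ᶜ = {1, 2, 3, 5, 7, 8, 9, 11, 13, 14, 15}
Q ∩ (S ∩ Qᶜ)ᶜ = {1, 2, 3, 8, 9, 13, 14, 15}
Qᶜ ∖ (Q ∩ (S ∩ Qᶜ)ᶜ) = {4, 5, 6, 7, 10, 11, 12}
Both equal {4, 5, 6, 7, 10, 11, 12}, so Qᶜ ∖ (Q ∖ (S ∖ Q)) = Qᶜ ∖ (Q ∩ (S ∩ Qᶜ)ᶜ).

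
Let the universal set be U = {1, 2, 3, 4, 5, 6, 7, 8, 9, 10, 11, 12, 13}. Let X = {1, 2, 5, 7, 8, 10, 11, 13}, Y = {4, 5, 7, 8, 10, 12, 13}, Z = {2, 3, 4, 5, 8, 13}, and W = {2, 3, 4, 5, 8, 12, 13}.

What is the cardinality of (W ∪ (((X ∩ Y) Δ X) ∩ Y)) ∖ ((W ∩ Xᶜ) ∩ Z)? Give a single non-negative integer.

X ∩ Y = {5, 7, 8, 10, 13}
(X ∩ Y) Δ X = {1, 2, 11}
((X ∩ Y) Δ X) ∩ Y = {}
W ∪ (((X ∩ Y) Δ X) ∩ Y) = {2, 3, 4, 5, 8, 12, 13}
Xᶜ = {3, 4, 6, 9, 12}
W ∩ Xᶜ = {3, 4, 12}
(W ∩ Xᶜ) ∩ Z = {3, 4}
(W ∪ (((X ∩ Y) Δ X) ∩ Y)) ∖ ((W ∩ Xᶜ) ∩ Z) = {2, 5, 8, 12, 13}
|(W ∪ (((X ∩ Y) Δ X) ∩ Y)) ∖ ((W ∩ Xᶜ) ∩ Z)| = 5

5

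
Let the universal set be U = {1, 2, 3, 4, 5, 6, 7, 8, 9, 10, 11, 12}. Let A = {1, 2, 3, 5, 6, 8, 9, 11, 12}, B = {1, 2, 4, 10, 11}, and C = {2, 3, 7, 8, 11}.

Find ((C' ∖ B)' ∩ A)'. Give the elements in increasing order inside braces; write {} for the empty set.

C' = {1, 4, 5, 6, 9, 10, 12}
C' ∖ B = {5, 6, 9, 12}
(C' ∖ B)' = {1, 2, 3, 4, 7, 8, 10, 11}
(C' ∖ B)' ∩ A = {1, 2, 3, 8, 11}
((C' ∖ B)' ∩ A)' = {4, 5, 6, 7, 9, 10, 12}

{4, 5, 6, 7, 9, 10, 12}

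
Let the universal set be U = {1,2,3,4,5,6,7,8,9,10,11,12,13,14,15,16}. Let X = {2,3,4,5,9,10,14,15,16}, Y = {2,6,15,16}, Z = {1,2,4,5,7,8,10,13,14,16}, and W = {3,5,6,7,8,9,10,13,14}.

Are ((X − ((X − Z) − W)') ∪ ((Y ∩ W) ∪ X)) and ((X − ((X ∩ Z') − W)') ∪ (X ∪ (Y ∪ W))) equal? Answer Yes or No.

No

X − Z = {3,9,15}
(X − Z) − W = {15}
((X − Z) − W)' = {1,2,3,4,5,6,7,8,9,10,11,12,13,14,16}
X − ((X − Z) − W)' = {15}
Y ∩ W = {6}
(Y ∩ W) ∪ X = {2,3,4,5,6,9,10,14,15,16}
(X − ((X − Z) − W)') ∪ ((Y ∩ W) ∪ X) = {2,3,4,5,6,9,10,14,15,16}
Z' = {3,6,9,11,12,15}
X ∩ Z' = {3,9,15}
(X ∩ Z') − W = {15}
((X ∩ Z') − W)' = {1,2,3,4,5,6,7,8,9,10,11,12,13,14,16}
X − ((X ∩ Z') − W)' = {15}
Y ∪ W = {2,3,5,6,7,8,9,10,13,14,15,16}
X ∪ (Y ∪ W) = {2,3,4,5,6,7,8,9,10,13,14,15,16}
(X − ((X ∩ Z') − W)') ∪ (X ∪ (Y ∪ W)) = {2,3,4,5,6,7,8,9,10,13,14,15,16}
7 ∈ (X − ((X ∩ Z') − W)') ∪ (X ∪ (Y ∪ W)) but 7 ∉ (X − ((X − Z) − W)') ∪ ((Y ∩ W) ∪ X), so they differ.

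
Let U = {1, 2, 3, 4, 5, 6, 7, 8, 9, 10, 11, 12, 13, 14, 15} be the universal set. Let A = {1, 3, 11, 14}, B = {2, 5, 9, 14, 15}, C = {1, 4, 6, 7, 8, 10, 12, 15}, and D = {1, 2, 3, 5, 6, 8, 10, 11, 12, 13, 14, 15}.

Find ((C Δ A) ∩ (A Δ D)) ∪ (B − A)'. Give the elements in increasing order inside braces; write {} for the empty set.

C Δ A = {3, 4, 6, 7, 8, 10, 11, 12, 14, 15}
A Δ D = {2, 5, 6, 8, 10, 12, 13, 15}
(C Δ A) ∩ (A Δ D) = {6, 8, 10, 12, 15}
B − A = {2, 5, 9, 15}
(B − A)' = {1, 3, 4, 6, 7, 8, 10, 11, 12, 13, 14}
((C Δ A) ∩ (A Δ D)) ∪ (B − A)' = {1, 3, 4, 6, 7, 8, 10, 11, 12, 13, 14, 15}

{1, 3, 4, 6, 7, 8, 10, 11, 12, 13, 14, 15}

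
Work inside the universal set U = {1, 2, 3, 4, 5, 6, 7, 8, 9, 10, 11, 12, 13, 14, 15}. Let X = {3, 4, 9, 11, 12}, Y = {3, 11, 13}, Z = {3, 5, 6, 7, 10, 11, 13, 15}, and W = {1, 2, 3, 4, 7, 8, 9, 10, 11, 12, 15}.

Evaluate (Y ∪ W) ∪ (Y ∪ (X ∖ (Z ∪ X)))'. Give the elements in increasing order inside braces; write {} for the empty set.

{1, 2, 3, 4, 5, 6, 7, 8, 9, 10, 11, 12, 13, 14, 15}

Y ∪ W = {1, 2, 3, 4, 7, 8, 9, 10, 11, 12, 13, 15}
Z ∪ X = {3, 4, 5, 6, 7, 9, 10, 11, 12, 13, 15}
X ∖ (Z ∪ X) = {}
Y ∪ (X ∖ (Z ∪ X)) = {3, 11, 13}
(Y ∪ (X ∖ (Z ∪ X)))' = {1, 2, 4, 5, 6, 7, 8, 9, 10, 12, 14, 15}
(Y ∪ W) ∪ (Y ∪ (X ∖ (Z ∪ X)))' = {1, 2, 3, 4, 5, 6, 7, 8, 9, 10, 11, 12, 13, 14, 15}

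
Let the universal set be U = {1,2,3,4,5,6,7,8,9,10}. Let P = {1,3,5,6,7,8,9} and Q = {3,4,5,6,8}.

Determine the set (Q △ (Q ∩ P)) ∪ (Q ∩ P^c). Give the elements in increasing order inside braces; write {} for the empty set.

Q ∩ P = {3,5,6,8}
Q △ (Q ∩ P) = {4}
P^c = {2,4,10}
Q ∩ P^c = {4}
(Q △ (Q ∩ P)) ∪ (Q ∩ P^c) = {4}

{4}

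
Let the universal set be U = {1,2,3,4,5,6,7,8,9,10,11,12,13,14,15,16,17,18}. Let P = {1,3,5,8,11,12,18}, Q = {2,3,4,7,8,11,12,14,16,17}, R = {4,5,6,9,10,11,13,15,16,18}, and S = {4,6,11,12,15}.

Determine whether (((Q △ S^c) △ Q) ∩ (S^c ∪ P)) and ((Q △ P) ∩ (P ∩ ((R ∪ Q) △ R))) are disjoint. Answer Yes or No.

Yes

S^c = {1,2,3,5,7,8,9,10,13,14,16,17,18}
Q △ S^c = {1,4,5,9,10,11,12,13,18}
(Q △ S^c) △ Q = {1,2,3,5,7,8,9,10,13,14,16,17,18}
S^c ∪ P = {1,2,3,5,7,8,9,10,11,12,13,14,16,17,18}
((Q △ S^c) △ Q) ∩ (S^c ∪ P) = {1,2,3,5,7,8,9,10,13,14,16,17,18}
Q △ P = {1,2,4,5,7,14,16,17,18}
R ∪ Q = {2,3,4,5,6,7,8,9,10,11,12,13,14,15,16,17,18}
(R ∪ Q) △ R = {2,3,7,8,12,14,17}
P ∩ ((R ∪ Q) △ R) = {3,8,12}
(Q △ P) ∩ (P ∩ ((R ∪ Q) △ R)) = {}
{1,2,3,5,7,8,9,10,13,14,16,17,18} and {} share no elements.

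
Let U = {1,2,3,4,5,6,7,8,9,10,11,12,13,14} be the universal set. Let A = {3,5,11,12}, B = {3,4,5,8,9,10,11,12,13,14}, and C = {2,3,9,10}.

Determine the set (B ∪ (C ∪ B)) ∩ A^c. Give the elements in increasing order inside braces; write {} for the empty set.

{2,4,8,9,10,13,14}

C ∪ B = {2,3,4,5,8,9,10,11,12,13,14}
B ∪ (C ∪ B) = {2,3,4,5,8,9,10,11,12,13,14}
A^c = {1,2,4,6,7,8,9,10,13,14}
(B ∪ (C ∪ B)) ∩ A^c = {2,4,8,9,10,13,14}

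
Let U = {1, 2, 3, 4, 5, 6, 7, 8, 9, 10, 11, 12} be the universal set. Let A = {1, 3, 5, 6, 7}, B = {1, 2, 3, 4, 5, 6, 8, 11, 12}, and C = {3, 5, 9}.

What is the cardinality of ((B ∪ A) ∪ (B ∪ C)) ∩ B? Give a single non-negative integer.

B ∪ A = {1, 2, 3, 4, 5, 6, 7, 8, 11, 12}
B ∪ C = {1, 2, 3, 4, 5, 6, 8, 9, 11, 12}
(B ∪ A) ∪ (B ∪ C) = {1, 2, 3, 4, 5, 6, 7, 8, 9, 11, 12}
((B ∪ A) ∪ (B ∪ C)) ∩ B = {1, 2, 3, 4, 5, 6, 8, 11, 12}
|((B ∪ A) ∪ (B ∪ C)) ∩ B| = 9

9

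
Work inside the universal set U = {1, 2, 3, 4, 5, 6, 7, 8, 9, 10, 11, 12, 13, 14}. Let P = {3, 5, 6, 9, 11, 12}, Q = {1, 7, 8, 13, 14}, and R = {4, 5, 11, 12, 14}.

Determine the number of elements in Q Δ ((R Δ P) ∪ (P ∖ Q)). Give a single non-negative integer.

11

R Δ P = {3, 4, 6, 9, 14}
P ∖ Q = {3, 5, 6, 9, 11, 12}
(R Δ P) ∪ (P ∖ Q) = {3, 4, 5, 6, 9, 11, 12, 14}
Q Δ ((R Δ P) ∪ (P ∖ Q)) = {1, 3, 4, 5, 6, 7, 8, 9, 11, 12, 13}
|Q Δ ((R Δ P) ∪ (P ∖ Q))| = 11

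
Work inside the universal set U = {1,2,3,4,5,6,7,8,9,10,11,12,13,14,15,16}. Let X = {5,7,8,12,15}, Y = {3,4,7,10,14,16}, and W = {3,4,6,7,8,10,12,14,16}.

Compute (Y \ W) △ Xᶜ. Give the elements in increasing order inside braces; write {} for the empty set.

Y \ W = {}
Xᶜ = {1,2,3,4,6,9,10,11,13,14,16}
(Y \ W) △ Xᶜ = {1,2,3,4,6,9,10,11,13,14,16}

{1,2,3,4,6,9,10,11,13,14,16}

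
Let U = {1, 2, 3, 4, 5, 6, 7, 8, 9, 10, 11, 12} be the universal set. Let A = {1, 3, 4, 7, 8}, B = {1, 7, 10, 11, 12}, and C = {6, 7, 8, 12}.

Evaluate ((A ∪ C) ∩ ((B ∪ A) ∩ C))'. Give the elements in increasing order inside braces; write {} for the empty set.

{1, 2, 3, 4, 5, 6, 9, 10, 11}

A ∪ C = {1, 3, 4, 6, 7, 8, 12}
B ∪ A = {1, 3, 4, 7, 8, 10, 11, 12}
(B ∪ A) ∩ C = {7, 8, 12}
(A ∪ C) ∩ ((B ∪ A) ∩ C) = {7, 8, 12}
((A ∪ C) ∩ ((B ∪ A) ∩ C))' = {1, 2, 3, 4, 5, 6, 9, 10, 11}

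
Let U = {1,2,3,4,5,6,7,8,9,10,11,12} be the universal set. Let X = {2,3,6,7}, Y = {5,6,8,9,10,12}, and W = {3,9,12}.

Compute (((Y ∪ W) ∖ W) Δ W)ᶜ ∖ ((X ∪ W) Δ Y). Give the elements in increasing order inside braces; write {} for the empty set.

Y ∪ W = {3,5,6,8,9,10,12}
(Y ∪ W) ∖ W = {5,6,8,10}
((Y ∪ W) ∖ W) Δ W = {3,5,6,8,9,10,12}
(((Y ∪ W) ∖ W) Δ W)ᶜ = {1,2,4,7,11}
X ∪ W = {2,3,6,7,9,12}
(X ∪ W) Δ Y = {2,3,5,7,8,10}
(((Y ∪ W) ∖ W) Δ W)ᶜ ∖ ((X ∪ W) Δ Y) = {1,4,11}

{1,4,11}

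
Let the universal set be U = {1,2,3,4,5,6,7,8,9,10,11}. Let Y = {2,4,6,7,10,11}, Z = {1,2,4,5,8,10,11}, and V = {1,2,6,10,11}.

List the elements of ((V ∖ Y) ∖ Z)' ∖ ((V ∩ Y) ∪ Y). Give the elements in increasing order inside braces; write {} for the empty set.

{1,3,5,8,9}

V ∖ Y = {1}
(V ∖ Y) ∖ Z = {}
((V ∖ Y) ∖ Z)' = {1,2,3,4,5,6,7,8,9,10,11}
V ∩ Y = {2,6,10,11}
(V ∩ Y) ∪ Y = {2,4,6,7,10,11}
((V ∖ Y) ∖ Z)' ∖ ((V ∩ Y) ∪ Y) = {1,3,5,8,9}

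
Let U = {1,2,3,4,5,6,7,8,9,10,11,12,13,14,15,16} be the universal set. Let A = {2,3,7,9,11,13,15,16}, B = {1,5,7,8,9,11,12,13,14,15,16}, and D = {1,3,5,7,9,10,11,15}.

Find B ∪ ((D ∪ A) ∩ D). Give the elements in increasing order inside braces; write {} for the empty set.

D ∪ A = {1,2,3,5,7,9,10,11,13,15,16}
(D ∪ A) ∩ D = {1,3,5,7,9,10,11,15}
B ∪ ((D ∪ A) ∩ D) = {1,3,5,7,8,9,10,11,12,13,14,15,16}

{1,3,5,7,8,9,10,11,12,13,14,15,16}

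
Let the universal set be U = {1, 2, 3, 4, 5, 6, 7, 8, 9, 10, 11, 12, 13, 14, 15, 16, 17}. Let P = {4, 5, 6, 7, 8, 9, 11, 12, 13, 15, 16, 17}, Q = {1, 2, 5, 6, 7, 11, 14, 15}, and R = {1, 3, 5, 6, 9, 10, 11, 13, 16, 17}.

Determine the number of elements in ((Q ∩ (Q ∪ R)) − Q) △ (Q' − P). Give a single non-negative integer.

Q ∪ R = {1, 2, 3, 5, 6, 7, 9, 10, 11, 13, 14, 15, 16, 17}
Q ∩ (Q ∪ R) = {1, 2, 5, 6, 7, 11, 14, 15}
(Q ∩ (Q ∪ R)) − Q = {}
Q' = {3, 4, 8, 9, 10, 12, 13, 16, 17}
Q' − P = {3, 10}
((Q ∩ (Q ∪ R)) − Q) △ (Q' − P) = {3, 10}
|((Q ∩ (Q ∪ R)) − Q) △ (Q' − P)| = 2

2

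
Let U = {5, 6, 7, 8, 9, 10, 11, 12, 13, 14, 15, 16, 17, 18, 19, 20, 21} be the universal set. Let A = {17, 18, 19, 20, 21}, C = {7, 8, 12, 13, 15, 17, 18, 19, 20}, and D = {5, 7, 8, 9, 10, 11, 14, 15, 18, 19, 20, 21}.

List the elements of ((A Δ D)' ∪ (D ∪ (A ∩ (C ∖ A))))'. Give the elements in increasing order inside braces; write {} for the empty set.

A Δ D = {5, 7, 8, 9, 10, 11, 14, 15, 17}
(A Δ D)' = {6, 12, 13, 16, 18, 19, 20, 21}
C ∖ A = {7, 8, 12, 13, 15}
A ∩ (C ∖ A) = {}
D ∪ (A ∩ (C ∖ A)) = {5, 7, 8, 9, 10, 11, 14, 15, 18, 19, 20, 21}
(A Δ D)' ∪ (D ∪ (A ∩ (C ∖ A))) = {5, 6, 7, 8, 9, 10, 11, 12, 13, 14, 15, 16, 18, 19, 20, 21}
((A Δ D)' ∪ (D ∪ (A ∩ (C ∖ A))))' = {17}

{17}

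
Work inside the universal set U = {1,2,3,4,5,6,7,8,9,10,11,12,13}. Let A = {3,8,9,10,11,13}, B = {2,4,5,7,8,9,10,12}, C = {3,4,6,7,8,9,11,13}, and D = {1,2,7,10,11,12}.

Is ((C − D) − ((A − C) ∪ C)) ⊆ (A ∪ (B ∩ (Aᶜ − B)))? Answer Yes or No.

Yes

C − D = {3,4,6,8,9,13}
A − C = {10}
(A − C) ∪ C = {3,4,6,7,8,9,10,11,13}
(C − D) − ((A − C) ∪ C) = {}
Aᶜ = {1,2,4,5,6,7,12}
Aᶜ − B = {1,6}
B ∩ (Aᶜ − B) = {}
A ∪ (B ∩ (Aᶜ − B)) = {3,8,9,10,11,13}
Every element of {} is in {3,8,9,10,11,13}, so (C − D) − ((A − C) ∪ C) ⊆ A ∪ (B ∩ (Aᶜ − B)).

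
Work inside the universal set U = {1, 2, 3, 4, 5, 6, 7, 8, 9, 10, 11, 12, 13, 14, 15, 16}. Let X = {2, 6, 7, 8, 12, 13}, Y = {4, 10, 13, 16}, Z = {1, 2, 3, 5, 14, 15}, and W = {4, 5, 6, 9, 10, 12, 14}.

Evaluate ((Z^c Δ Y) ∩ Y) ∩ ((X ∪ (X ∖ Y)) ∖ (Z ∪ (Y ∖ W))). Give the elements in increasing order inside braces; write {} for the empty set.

Z^c = {4, 6, 7, 8, 9, 10, 11, 12, 13, 16}
Z^c Δ Y = {6, 7, 8, 9, 11, 12}
(Z^c Δ Y) ∩ Y = {}
X ∖ Y = {2, 6, 7, 8, 12}
X ∪ (X ∖ Y) = {2, 6, 7, 8, 12, 13}
Y ∖ W = {13, 16}
Z ∪ (Y ∖ W) = {1, 2, 3, 5, 13, 14, 15, 16}
(X ∪ (X ∖ Y)) ∖ (Z ∪ (Y ∖ W)) = {6, 7, 8, 12}
((Z^c Δ Y) ∩ Y) ∩ ((X ∪ (X ∖ Y)) ∖ (Z ∪ (Y ∖ W))) = {}

{}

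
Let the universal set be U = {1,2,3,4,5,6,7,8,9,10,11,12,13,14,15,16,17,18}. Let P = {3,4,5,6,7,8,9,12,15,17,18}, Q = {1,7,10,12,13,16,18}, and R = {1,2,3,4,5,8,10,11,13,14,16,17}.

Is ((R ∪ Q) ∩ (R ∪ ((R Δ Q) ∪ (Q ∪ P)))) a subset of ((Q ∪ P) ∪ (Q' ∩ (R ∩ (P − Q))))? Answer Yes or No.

No

R ∪ Q = {1,2,3,4,5,7,8,10,11,12,13,14,16,17,18}
R Δ Q = {2,3,4,5,7,8,11,12,14,17,18}
Q ∪ P = {1,3,4,5,6,7,8,9,10,12,13,15,16,17,18}
(R Δ Q) ∪ (Q ∪ P) = {1,2,3,4,5,6,7,8,9,10,11,12,13,14,15,16,17,18}
R ∪ ((R Δ Q) ∪ (Q ∪ P)) = {1,2,3,4,5,6,7,8,9,10,11,12,13,14,15,16,17,18}
(R ∪ Q) ∩ (R ∪ ((R Δ Q) ∪ (Q ∪ P))) = {1,2,3,4,5,7,8,10,11,12,13,14,16,17,18}
Q' = {2,3,4,5,6,8,9,11,14,15,17}
P − Q = {3,4,5,6,8,9,15,17}
R ∩ (P − Q) = {3,4,5,8,17}
Q' ∩ (R ∩ (P − Q)) = {3,4,5,8,17}
(Q ∪ P) ∪ (Q' ∩ (R ∩ (P − Q))) = {1,3,4,5,6,7,8,9,10,12,13,15,16,17,18}
2 ∈ (R ∪ Q) ∩ (R ∪ ((R Δ Q) ∪ (Q ∪ P))) but 2 ∉ (Q ∪ P) ∪ (Q' ∩ (R ∩ (P − Q))), so the inclusion fails.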